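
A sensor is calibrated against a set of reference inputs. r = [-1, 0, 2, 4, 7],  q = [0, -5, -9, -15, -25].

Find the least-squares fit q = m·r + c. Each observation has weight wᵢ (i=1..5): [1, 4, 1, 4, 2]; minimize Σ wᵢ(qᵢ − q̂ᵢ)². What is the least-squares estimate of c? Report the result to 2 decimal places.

Entries of MᵀWM: Σwᵢ·r·r = 167, Σwᵢ·r = 31, Σwᵢ·1 = 12.
Moment sums: Σwᵢ·r·q = -608, Σwᵢ·q = -139.
Δ = 167·12 − 31² = 1043.
m = ((-608)·12 − 31·(-139))/1043 = -2987/1043; c = (167·(-139) − 31·(-608))/1043 = -4365/1043.

c = -4.19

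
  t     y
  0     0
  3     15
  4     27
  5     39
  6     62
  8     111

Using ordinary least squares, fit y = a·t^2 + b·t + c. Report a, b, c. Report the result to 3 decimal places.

Compute the Gram sums: Σt^2·t^2 = 6354, Σt^2·t = 944, Σt^2 = 150, Σt·t = 150, Σt = 26, Σ1 = 6.
Moment sums: Σt^2·y = 10878, Σt·y = 1608, Σy = 254.
So MᵀM·[a, b, c]ᵀ = Mᵀy: [[6354, 944, 150]; [944, 150, 26]; [150, 26, 6]]·[a, b, c]ᵀ = [10878, 1608, 254]ᵀ.
Inverting the 3×3 Gram matrix, [a, b, c]ᵀ = [2131/1155, -362/385, 326/1155]ᵀ.

a = 1.845, b = -0.940, c = 0.282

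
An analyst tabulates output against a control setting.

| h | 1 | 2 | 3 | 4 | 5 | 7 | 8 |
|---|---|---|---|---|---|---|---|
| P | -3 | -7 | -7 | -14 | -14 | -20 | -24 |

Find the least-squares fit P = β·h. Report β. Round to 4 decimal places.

Forming XᵀX = [[168]] and XᵀP = [-496]ᵀ gives XᵀX·[β]ᵀ = XᵀP.
β = (-496)/168 = -2.95238.

β = -2.9524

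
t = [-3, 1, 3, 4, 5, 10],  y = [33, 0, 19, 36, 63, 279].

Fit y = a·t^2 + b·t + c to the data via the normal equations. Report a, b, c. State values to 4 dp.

a = 3.0471, b = -2.4352, c = -1.4729

Normal-equation sums: Σt^2·t^2 = 11044, Σt^2·t = 1190, Σt^2 = 160, Σt·t = 160, Σt = 20, Σ1 = 6.
Moment sums: Σt^2·y = 30519, Σt·y = 3207, Σy = 430.
So AᵀA·[a, b, c]ᵀ = Aᵀy: [[11044, 1190, 160]; [1190, 160, 20]; [160, 20, 6]]·[a, b, c]ᵀ = [30519, 3207, 430]ᵀ.
Inverting the 3×3 Gram matrix, [a, b, c]ᵀ = [61351/20134, -245151/100670, -14828/10067]ᵀ.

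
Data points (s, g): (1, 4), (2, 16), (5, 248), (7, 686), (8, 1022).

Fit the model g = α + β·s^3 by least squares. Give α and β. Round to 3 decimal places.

The normal equations are: 5·α + 989·β = 1976;  989·α + 395483·β = 789694.
Δ = 5·395483 − 989² = 999294.
α = (1976·395483 − 989·789694)/999294 = 233521/499647; β = (5·789694 − 989·1976)/999294 = 997103/499647.

α = 0.467, β = 1.996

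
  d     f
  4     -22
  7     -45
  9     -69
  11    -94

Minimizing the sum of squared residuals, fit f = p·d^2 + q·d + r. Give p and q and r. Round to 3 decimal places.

With design matrix X, XᵀX = [[23859, 2467, 267]; [2467, 267, 31]; [267, 31, 4]] and Xᵀf = [-19520, -2058, -230]ᵀ.
Inverting the 3×3 Gram matrix, [p, q, r]ᵀ = [-3801/6556, -11003/6556, -9495/1639]ᵀ.

p = -0.580, q = -1.678, r = -5.793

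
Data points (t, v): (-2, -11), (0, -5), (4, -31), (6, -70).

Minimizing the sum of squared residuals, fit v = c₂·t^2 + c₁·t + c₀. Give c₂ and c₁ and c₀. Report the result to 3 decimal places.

Setting ∂/∂c₂ … = 0 gives: 1568·c₂ + 272·c₁ + 56·c₀ = -3060;  272·c₂ + 56·c₁ + 8·c₀ = -522;  56·c₂ + 8·c₁ + 4·c₀ = -117.
(Σt^2·t^2 = 1568, Σt^2·t = 272, Σt^2 = 56, Σt·t = 56, Σt = 8, Σ1 = 4, Σt^2·v = -3060, Σt·v = -522, Σv = -117.)
Solving the 3×3 system (Gaussian elimination) gives c₂ = -15/8, c₁ = 3/10, c₀ = -18/5.

c₂ = -1.875, c₁ = 0.300, c₀ = -3.600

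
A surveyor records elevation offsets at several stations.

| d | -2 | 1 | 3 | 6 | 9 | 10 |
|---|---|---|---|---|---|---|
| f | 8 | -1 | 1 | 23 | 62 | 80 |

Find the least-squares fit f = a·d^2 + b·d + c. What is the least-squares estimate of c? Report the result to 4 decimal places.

Sums needed: Σd^2·d^2 = 17955, Σd^2·d = 1965, Σd^2 = 231, Σd·d = 231, Σd = 27, Σ1 = 6.
For Aᵀf: Σd^2·f = 13890, Σd·f = 1482, Σf = 173.
Solving the 3×3 system (Gaussian elimination) gives a = 46847/45228, b = -105379/45228, c = -12665/22614.

c = -0.5601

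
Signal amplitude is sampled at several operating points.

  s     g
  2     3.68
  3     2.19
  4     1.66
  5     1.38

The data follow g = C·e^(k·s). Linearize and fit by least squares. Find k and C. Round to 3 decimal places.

k = -0.322, C = 6.397

With ln gᵢ as the transformed response and sᵢ as the regressor:
Σs = 14.0000, Σ(s)² = 54.0000, Σln g = 2.9157, Σs·ln g = 8.5952.
Equations: 54.0000·k + 14.0000·ln C = 8.5952;  14.0000·k + 4·ln C = 2.9157.
Solving (det = 20.0000): k = -0.32196, ln C = 1.85578, so C = exp(1.85578) = 6.39668.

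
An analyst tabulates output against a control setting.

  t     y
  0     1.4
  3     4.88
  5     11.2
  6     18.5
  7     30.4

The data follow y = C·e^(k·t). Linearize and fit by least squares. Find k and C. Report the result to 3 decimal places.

k = 0.436, C = 1.353

Linearized form: ln y = k·t + ln C. From the 5 transformed points,
Σt = 21.0000, Σ(t)² = 119.0000, Σln y = 10.6697, Σt·ln y = 58.2427.
Equations: 119.0000·k + 21.0000·ln C = 58.2427;  21.0000·k + 5·ln C = 10.6697.
Solving (det = 154.0000): k = 0.43603, ln C = 0.30261, so C = exp(0.30261) = 1.35339.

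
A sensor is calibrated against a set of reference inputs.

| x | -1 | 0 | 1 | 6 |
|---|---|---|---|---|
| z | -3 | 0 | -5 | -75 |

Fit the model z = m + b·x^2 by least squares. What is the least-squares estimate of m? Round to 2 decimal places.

m = -1.29

The normal system MᵀM·[m, b]ᵀ = Mᵀz is [[4, 38]; [38, 1298]]·[m, b]ᵀ = [-83, -2708]ᵀ.
Δ = 4·1298 − 38² = 3748.
m = ((-83)·1298 − 38·(-2708))/3748 = -2415/1874; b = (4·(-2708) − 38·(-83))/3748 = -3839/1874.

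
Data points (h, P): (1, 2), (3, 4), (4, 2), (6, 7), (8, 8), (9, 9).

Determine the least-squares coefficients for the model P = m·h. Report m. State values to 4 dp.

The normal system XᵀX·[m]ᵀ = XᵀP is [[207]]·[m]ᵀ = [209]ᵀ.
Hence m = 209 / 207 ≈ 1.00966.

m = 1.0097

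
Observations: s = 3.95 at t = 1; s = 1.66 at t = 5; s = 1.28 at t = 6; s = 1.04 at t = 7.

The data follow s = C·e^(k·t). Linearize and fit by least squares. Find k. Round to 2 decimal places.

Taking logs, ln s = k·t + ln C, so regress ln s on t.
AᵀA = [[111.0000, 19.0000]; [19.0000, 4]], rhs = [5.6635, 2.1666]ᵀ  (here Σt = 19.0000, Σ(t)² = 111.0000, Σln s = 2.1666, Σt·ln s = 5.6635).
Solving (det = 83.0000): k = -0.22303, ln C = 1.60105.

k = -0.22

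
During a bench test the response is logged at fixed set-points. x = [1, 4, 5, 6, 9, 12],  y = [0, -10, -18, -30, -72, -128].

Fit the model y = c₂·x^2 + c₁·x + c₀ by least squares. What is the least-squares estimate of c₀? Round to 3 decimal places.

c₀ = 1.028

Compute the Gram sums: Σx^2·x^2 = 29475, Σx^2·x = 2863, Σx^2 = 303, Σx·x = 303, Σx = 37, Σ1 = 6.
For Mᵀy: Σx^2·y = -25954, Σx·y = -2494, Σy = -258.
MᵀM·[c₂, c₁, c₀]ᵀ = Mᵀy becomes [[29475, 2863, 303]; [2863, 303, 37]; [303, 37, 6]]·[c₂, c₁, c₀]ᵀ = [-25954, -2494, -258]ᵀ.
Inverting the 3×3 Gram matrix, [c₂, c₁, c₀]ᵀ = [-103781/107430, 27621/35810, 55231/53715]ᵀ.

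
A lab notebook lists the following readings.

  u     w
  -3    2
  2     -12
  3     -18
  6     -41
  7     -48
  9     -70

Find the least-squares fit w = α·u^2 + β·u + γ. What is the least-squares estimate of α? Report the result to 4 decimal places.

Setting ∂/∂α … = 0 gives: 10436·α + 1296·β + 188·γ = -9690;  1296·α + 188·β + 24·γ = -1296;  188·α + 24·β + 6·γ = -187.
Solving the 3×3 system (Gaussian elimination) gives α = -10183/22919, β = -76305/22919, γ = -180043/45838.

α = -0.4443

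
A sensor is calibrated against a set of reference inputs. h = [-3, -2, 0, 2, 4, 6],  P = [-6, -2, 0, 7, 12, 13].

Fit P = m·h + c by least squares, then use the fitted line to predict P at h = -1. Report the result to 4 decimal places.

P̂ = -0.7726

Setting ∂/∂m … = 0 gives: 69·m + 7·c = 162;  7·m + 6·c = 24.
(Σh·h = 69, Σh = 7, Σ1 = 6, Σh·P = 162, ΣP = 24.)
Determinant 69·6 − 7² = 365.
m = (162·6 − 7·24)/365 = 804/365; c = (69·24 − 7·162)/365 = 522/365.
At h = -1: P̂ = (804/365)·(-1) + (522/365)·(1) = -282/365.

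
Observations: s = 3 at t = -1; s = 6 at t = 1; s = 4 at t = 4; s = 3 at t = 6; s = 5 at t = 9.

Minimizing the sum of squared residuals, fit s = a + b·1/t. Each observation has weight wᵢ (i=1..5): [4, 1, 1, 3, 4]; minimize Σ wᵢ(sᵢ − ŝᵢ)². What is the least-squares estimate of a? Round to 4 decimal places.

Forming MᵀWM = [[13, -65/36]; [-65/36, 6733/1296]] and MᵀWs = [51, -23/18]ᵀ gives MᵀWM·[a, b]ᵀ = MᵀWs.
det = 13·(6733/1296) − (-65/36)² = 1157/18.
a = (51·(6733/1296) − (-65/36)·(-23/18))/(1157/18) = 340393/83304; b = (13·(-23/18) − (-65/36)·51)/(1157/18) = 209/178.

a = 4.0862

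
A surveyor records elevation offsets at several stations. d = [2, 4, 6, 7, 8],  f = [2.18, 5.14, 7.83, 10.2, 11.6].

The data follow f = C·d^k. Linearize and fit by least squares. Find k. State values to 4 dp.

Linearized form: ln f = k·ln d + ln C. From the 5 transformed points,
Over the data: Σln d = 7.8966, Σ(ln d)² = 13.7233, Σln f = 9.2477, Σln d·ln f = 16.1129.
Normal system: [[13.7233, 7.8966]; [7.8966, 5]]·[k, ln C]ᵀ = [16.1129, 9.2477]ᵀ.
Solving (det = 6.2610): k = 1.20415, ln C = -0.05218.

k = 1.2041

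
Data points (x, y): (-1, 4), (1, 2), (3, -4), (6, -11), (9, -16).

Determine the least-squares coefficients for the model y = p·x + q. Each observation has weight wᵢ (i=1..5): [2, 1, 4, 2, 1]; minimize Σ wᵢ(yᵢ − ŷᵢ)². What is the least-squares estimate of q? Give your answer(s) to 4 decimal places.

q = 2.3571

The normal system MᵀWM·[p, q]ᵀ = MᵀWy is [[192, 32]; [32, 10]]·[p, q]ᵀ = [-330, -44]ᵀ.
det = 192·10 − 32² = 896.
p = ((-330)·10 − 32·(-44))/896 = -473/224; q = (192·(-44) − 32·(-330))/896 = 33/14.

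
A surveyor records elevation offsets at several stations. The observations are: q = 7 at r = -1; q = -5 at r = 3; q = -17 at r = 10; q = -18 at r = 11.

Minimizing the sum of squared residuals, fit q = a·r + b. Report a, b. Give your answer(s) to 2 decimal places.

The normal equations are: 231·a + 23·b = -390;  23·a + 4·b = -33.
(Σr·r = 231, Σr = 23, Σ1 = 4, Σr·q = -390, Σq = -33.)
Determinant 231·4 − 23² = 395.
a = ((-390)·4 − 23·(-33))/395 = -801/395; b = (231·(-33) − 23·(-390))/395 = 1347/395.

a = -2.03, b = 3.41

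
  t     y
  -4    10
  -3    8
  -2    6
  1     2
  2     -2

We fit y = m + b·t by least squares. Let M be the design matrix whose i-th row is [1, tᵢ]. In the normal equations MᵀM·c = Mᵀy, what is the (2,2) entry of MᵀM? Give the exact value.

Row 2 ↔ basis t, column 2 ↔ basis t, so (MᵀM)_{2,2} = Σᵢ (t)·(t) = (-4)·(-4) + (-3)·(-3) + (-2)·(-2) + (1)·(1) + (2)·(2) = 34.

34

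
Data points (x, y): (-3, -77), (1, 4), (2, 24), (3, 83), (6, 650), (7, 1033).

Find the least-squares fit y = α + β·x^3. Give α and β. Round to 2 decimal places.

α = 1.73, β = 3.00

Forming MᵀM = [[6, 568]; [568, 165828]] and Mᵀy = [1717, 499235]ᵀ gives MᵀM·[α, β]ᵀ = Mᵀy.
Determinant 6·165828 − 568² = 672344.
α = (1717·165828 − 568·499235)/672344 = 290299/168086; β = (6·499235 − 568·1717)/672344 = 1010077/336172.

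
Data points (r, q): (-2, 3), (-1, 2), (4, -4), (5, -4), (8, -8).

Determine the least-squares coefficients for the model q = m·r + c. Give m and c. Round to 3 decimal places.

m = -1.090, c = 0.853

Sums needed: Σr·r = 110, Σr = 14, Σ1 = 5.
Right-hand side: Σr·q = -108, Σq = -11.
So MᵀM·[m, c]ᵀ = Mᵀq: [[110, 14]; [14, 5]]·[m, c]ᵀ = [-108, -11]ᵀ.
Δ = 110·5 − 14² = 354.
m = ((-108)·5 − 14·(-11))/354 = -193/177; c = (110·(-11) − 14·(-108))/354 = 151/177.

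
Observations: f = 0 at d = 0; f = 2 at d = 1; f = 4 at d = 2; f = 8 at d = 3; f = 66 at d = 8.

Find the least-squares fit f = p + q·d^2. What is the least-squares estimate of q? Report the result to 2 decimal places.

The normal system XᵀX·[p, q]ᵀ = Xᵀf is [[5, 78]; [78, 4194]]·[p, q]ᵀ = [80, 4314]ᵀ.
Δ = 5·4194 − 78² = 14886.
p = (80·4194 − 78·4314)/14886 = -54/827; q = (5·4314 − 78·80)/14886 = 2555/2481.

q = 1.03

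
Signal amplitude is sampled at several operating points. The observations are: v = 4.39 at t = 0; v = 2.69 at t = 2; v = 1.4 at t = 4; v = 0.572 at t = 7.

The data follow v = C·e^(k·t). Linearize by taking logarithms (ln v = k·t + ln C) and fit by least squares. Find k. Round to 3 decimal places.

k = -0.295

With ln vᵢ as the transformed response and tᵢ as the regressor:
Over the data: Σt = 13.0000, Σ(t)² = 69.0000, Σln v = 2.2467, Σt·ln v = -0.5853.
Normal system: [[69.0000, 13.0000]; [13.0000, 4]]·[k, ln C]ᵀ = [-0.5853, 2.2467]ᵀ.
Solving (det = 107.0000): k = -0.29485, ln C = 1.51994.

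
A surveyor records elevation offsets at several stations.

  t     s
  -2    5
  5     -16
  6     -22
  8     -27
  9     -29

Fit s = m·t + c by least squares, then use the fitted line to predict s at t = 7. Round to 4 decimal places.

ŝ = -23.4840

Compute the Gram sums: Σt·t = 210, Σt = 26, Σ1 = 5.
Moment sums: Σt·s = -699, Σs = -89.
Determinant 210·5 − 26² = 374.
m = ((-699)·5 − 26·(-89))/374 = -1181/374; c = (210·(-89) − 26·(-699))/374 = -258/187.
At t = 7: ŝ = (-1181/374)·(7) + (-258/187)·(1) = -8783/374.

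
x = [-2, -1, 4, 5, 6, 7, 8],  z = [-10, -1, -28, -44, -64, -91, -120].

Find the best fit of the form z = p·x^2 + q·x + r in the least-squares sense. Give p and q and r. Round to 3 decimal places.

p = -2.032, q = 1.130, r = 1.111

Forming MᵀM = [[8691, 1251, 195]; [1251, 195, 27]; [195, 27, 7]] and Mᵀz = [-16032, -2292, -358]ᵀ gives MᵀM·[p, q, r]ᵀ = Mᵀz.
Solving the 3×3 system (Gaussian elimination) gives p = -2333/1148, q = 1297/1148, r = 319/287.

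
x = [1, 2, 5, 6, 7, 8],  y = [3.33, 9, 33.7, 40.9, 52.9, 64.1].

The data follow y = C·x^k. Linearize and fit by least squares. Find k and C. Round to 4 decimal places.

With ln yᵢ as the transformed response and ln xᵢ as the regressor:
AᵀA = [[14.3918, 8.1197]; [8.1197, 6]], rhs = [30.2072, 18.7577]ᵀ  (here Σln x = 8.1197, Σ(ln x)² = 14.3918, Σln y = 18.7577, Σln x·ln y = 30.2072).
Slope k = (n·Σln x·ln y − Σln x·Σln y)/(n·Σ(ln x)² − (Σln x)²) = (6·30.2072 − 8.1197·18.7577)/20.4213 = 1.41698; ln C = (Σln y − k·Σln x)/n = 1.20870, so C = exp(1.20870) = 3.34912.

k = 1.4170, C = 3.3491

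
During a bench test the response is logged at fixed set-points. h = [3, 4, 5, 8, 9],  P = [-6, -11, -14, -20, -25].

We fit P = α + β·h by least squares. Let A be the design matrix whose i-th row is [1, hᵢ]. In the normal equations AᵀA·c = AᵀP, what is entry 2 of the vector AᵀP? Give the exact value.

Entry 2 ↔ basis h, so (AᵀP)_{2} = Σᵢ (h)·Pᵢ = (3)·(-6) + (4)·(-11) + (5)·(-14) + (8)·(-20) + (9)·(-25) = -517.

-517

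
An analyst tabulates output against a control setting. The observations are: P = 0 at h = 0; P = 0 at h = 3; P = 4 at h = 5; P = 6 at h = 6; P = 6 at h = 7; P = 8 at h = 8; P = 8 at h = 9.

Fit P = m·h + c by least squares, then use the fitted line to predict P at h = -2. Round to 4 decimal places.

P̂ = -3.1881

Sums needed: Σh·h = 264, Σh = 38, Σ1 = 7.
Right-hand side: Σh·P = 234, ΣP = 32.
Eliminating c: 7·(row 1) − 38·(row 2) gives 404·m = 7·234 − 38·32 = 422, so m = 211/202.
Then c = (32 − 38·(211/202))/7 = -111/101.
At h = -2: P̂ = (211/202)·(-2) + (-111/101)·(1) = -322/101.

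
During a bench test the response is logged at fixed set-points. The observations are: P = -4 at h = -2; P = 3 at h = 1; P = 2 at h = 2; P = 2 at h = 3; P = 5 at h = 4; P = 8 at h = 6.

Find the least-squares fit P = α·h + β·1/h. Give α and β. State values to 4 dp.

α = 1.1544, β = 1.3659

Compute the Gram sums: Σh·h = 70, Σh·1/h = 6, Σ1/h·1/h = 245/144.
Right-hand side: Σh·P = 89, Σ1/h·P = 37/4.
Normal equations: [[70, 6]; [6, 245/144]]·[α, β]ᵀ = [89, 37/4]ᵀ.
Determinant 70·(245/144) − 6² = 5983/72.
α = (89·(245/144) − 6·(37/4))/(5983/72) = 13813/11966; β = (70·(37/4) − 6·89)/(5983/72) = 8172/5983.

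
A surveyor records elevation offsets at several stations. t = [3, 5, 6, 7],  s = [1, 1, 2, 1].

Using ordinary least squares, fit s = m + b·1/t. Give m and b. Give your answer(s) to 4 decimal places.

Setting ∂/∂m … = 0 gives: 4·m + (59/70)·b = 5;  (59/70)·m + (8789/44100)·b = 106/105.
Δ = 4·(8789/44100) − (59/70)² = 3827/44100.
m = (5·(8789/44100) − (59/70)·(106/105))/(3827/44100) = 6421/3827; b = (4·(106/105) − (59/70)·5)/(3827/44100) = -7770/3827.

m = 1.6778, b = -2.0303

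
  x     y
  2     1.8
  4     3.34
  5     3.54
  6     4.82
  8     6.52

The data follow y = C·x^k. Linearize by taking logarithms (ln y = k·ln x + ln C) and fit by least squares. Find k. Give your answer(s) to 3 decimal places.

k = 0.907

Linearized form: ln y = k·ln x + ln C. From the 5 transformed points,
AᵀA = [[12.5270, 7.5601]; [7.5601, 5]], rhs = [10.8305, 6.5055]ᵀ  (here Σln x = 7.5601, Σ(ln x)² = 12.5270, Σln y = 6.5055, Σln x·ln y = 10.8305).
Δ = 12.5270·5 − (7.5601)² = 5.4804; k = (10.8305·5 − 7.5601·6.5055)/5.4804 = 0.90691, ln C = (12.5270·6.5055 − 7.5601·10.8305)/5.4804 = -0.07016.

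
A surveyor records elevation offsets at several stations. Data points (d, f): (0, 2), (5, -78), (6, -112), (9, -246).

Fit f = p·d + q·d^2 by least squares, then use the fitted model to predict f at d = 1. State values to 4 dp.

f̂ = -4.0153

MᵀM·[p, q]ᵀ = Mᵀf reads: 142·p + 1070·q = -3276;  1070·p + 8482·q = -25908.
Δ = 142·8482 − 1070² = 59544.
p = ((-3276)·8482 − 1070·(-25908))/59544 = -2728/2481; q = (142·(-25908) − 1070·(-3276))/59544 = -7234/2481.
At d = 1: f̂ = (-2728/2481)·(1) + (-7234/2481)·(1) = -9962/2481.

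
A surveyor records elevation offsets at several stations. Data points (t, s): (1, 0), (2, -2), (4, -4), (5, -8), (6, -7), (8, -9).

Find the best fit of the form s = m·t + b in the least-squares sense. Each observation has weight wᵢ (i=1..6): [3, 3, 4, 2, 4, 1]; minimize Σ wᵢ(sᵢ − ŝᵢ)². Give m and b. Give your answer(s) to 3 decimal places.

From the data, Σwᵢ·t·t = 337, Σwᵢ·t = 67, Σwᵢ·1 = 17.
And Σwᵢ·t·s = -396, Σwᵢ·s = -75.
So MᵀWM·[m, b]ᵀ = MᵀWs: [[337, 67]; [67, 17]]·[m, b]ᵀ = [-396, -75]ᵀ.
Determinant 337·17 − 67² = 1240.
m = ((-396)·17 − 67·(-75))/1240 = -1707/1240; b = (337·(-75) − 67·(-396))/1240 = 1257/1240.

m = -1.377, b = 1.014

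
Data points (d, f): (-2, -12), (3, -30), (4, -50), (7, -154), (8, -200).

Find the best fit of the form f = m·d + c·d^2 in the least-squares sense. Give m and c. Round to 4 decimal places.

With design matrix X, XᵀX = [[142, 938]; [938, 6850]] and Xᵀf = [-2944, -21464]ᵀ.
det = 142·6850 − 938² = 92856.
m = ((-2944)·6850 − 938·(-21464))/92856 = -1382/3869; c = (142·(-21464) − 938·(-2944))/92856 = -11934/3869.

m = -0.3572, c = -3.0845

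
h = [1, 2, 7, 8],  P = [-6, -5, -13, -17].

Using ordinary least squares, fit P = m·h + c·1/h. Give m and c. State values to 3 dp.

m = -1.934, c = -3.690

From the data, Σh·h = 118, Σh·1/h = 4, Σ1/h·1/h = 4033/3136.
For XᵀP: Σh·P = -243, Σ1/h·P = -699/56.
Normal equations: [[118, 4]; [4, 4033/3136]]·[m, c]ᵀ = [-243, -699/56]ᵀ.
Δ = 118·(4033/3136) − 4² = 212859/1568.
m = ((-243)·(4033/3136) − 4·(-699/56))/(212859/1568) = -274481/141906; c = (118·(-699/56) − 4·(-243))/(212859/1568) = -261800/70953.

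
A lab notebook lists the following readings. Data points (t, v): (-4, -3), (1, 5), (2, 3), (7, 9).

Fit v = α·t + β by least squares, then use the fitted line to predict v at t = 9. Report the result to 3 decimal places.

Entries of MᵀM: Σt·t = 70, Σt = 6, Σ1 = 4.
And Σt·v = 86, Σv = 14.
MᵀM·[α, β]ᵀ = Mᵀv becomes [[70, 6]; [6, 4]]·[α, β]ᵀ = [86, 14]ᵀ.
Δ = 70·4 − 6² = 244.
α = (86·4 − 6·14)/244 = 65/61; β = (70·14 − 6·86)/244 = 116/61.
At t = 9: v̂ = (65/61)·(9) + (116/61)·(1) = 701/61.

v̂ = 11.492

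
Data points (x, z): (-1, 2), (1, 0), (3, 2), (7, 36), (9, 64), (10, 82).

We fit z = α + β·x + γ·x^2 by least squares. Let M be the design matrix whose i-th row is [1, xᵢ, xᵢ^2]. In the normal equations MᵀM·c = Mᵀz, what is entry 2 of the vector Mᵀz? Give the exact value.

1652

Entry 2 ↔ basis x, so (Mᵀz)_{2} = Σᵢ (x)·zᵢ = (-1)·(2) + (1)·(0) + (3)·(2) + (7)·(36) + (9)·(64) + (10)·(82) = 1652.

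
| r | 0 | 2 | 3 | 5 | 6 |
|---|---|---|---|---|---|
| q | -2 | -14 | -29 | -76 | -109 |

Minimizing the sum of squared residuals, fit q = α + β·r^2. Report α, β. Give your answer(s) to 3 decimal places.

The normal system AᵀA·[α, β]ᵀ = Aᵀq is [[5, 74]; [74, 2018]]·[α, β]ᵀ = [-230, -6141]ᵀ.
Δ = 5·2018 − 74² = 4614.
α = ((-230)·2018 − 74·(-6141))/4614 = -4853/2307; β = (5·(-6141) − 74·(-230))/4614 = -13685/4614.

α = -2.104, β = -2.966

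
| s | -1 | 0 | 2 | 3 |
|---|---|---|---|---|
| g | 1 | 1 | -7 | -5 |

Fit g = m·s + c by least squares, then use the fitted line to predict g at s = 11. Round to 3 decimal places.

The normal equations are: 14·m + 4·c = -30;  4·m + 4·c = -10.
(Σs·s = 14, Σs = 4, Σ1 = 4, Σs·g = -30, Σg = -10.)
Δ = 14·4 − 4² = 40.
m = ((-30)·4 − 4·(-10))/40 = -2; c = (14·(-10) − 4·(-30))/40 = -1/2.
At s = 11: ĝ = (-2)·(11) + (-1/2)·(1) = -45/2.

ĝ = -22.500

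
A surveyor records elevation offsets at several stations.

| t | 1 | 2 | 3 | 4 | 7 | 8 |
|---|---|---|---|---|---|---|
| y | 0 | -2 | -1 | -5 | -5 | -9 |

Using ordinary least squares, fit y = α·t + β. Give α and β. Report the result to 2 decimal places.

From the data, Σt·t = 143, Σt = 25, Σ1 = 6.
Moment sums: Σt·y = -134, Σy = -22.
XᵀX·[α, β]ᵀ = Xᵀy becomes [[143, 25]; [25, 6]]·[α, β]ᵀ = [-134, -22]ᵀ.
Determinant 143·6 − 25² = 233.
α = ((-134)·6 − 25·(-22))/233 = -254/233; β = (143·(-22) − 25·(-134))/233 = 204/233.

α = -1.09, β = 0.88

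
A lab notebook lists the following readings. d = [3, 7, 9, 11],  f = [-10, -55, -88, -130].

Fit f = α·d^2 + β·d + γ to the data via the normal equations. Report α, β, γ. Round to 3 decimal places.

The normal system XᵀX·[α, β, γ]ᵀ = Xᵀf is [[23684, 2430, 260]; [2430, 260, 30]; [260, 30, 4]]·[α, β, γ]ᵀ = [-25643, -2637, -283]ᵀ.
Solving the 3×3 system (Gaussian elimination) gives α = -21/22, β = -177/110, γ = 37/11.

α = -0.955, β = -1.609, γ = 3.364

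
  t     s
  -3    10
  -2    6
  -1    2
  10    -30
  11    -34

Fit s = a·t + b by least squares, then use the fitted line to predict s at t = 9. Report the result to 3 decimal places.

AᵀA·[a, b]ᵀ = Aᵀs reads: 235·a + 15·b = -718;  15·a + 5·b = -46.
Eliminating b: 5·(row 1) − 15·(row 2) gives 950·a = 5·(-718) − 15·(-46) = -2900, so a = -58/19.
Then b = ((-46) − 15·(-58/19))/5 = -4/95.
At t = 9: ŝ = (-58/19)·(9) + (-4/95)·(1) = -2614/95.

ŝ = -27.516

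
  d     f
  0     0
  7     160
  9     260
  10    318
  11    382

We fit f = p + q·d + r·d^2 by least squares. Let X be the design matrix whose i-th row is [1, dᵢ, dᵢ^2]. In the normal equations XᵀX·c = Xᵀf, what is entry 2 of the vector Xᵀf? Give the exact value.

10842

Entry 2 ↔ basis d, so (Xᵀf)_{2} = Σᵢ (d)·fᵢ = (0)·(0) + (7)·(160) + (9)·(260) + (10)·(318) + (11)·(382) = 10842.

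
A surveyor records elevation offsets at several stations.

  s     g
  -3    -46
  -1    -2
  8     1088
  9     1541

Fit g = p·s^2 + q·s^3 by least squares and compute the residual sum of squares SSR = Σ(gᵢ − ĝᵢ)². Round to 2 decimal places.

SSR = 1.17

Compute the Gram sums: Σs^2·s^2 = 10739, Σs^2·s^3 = 91573, Σs^3·s^3 = 794315.
Right-hand side: Σs^2·g = 194037, Σs^3·g = 1681689.
AᵀA·[p, q]ᵀ = Aᵀg becomes [[10739, 91573]; [91573, 794315]]·[p, q]ᵀ = [194037, 1681689]ᵀ.
Δ = 10739·794315 − 91573² = 144534456.
p = (194037·794315 − 91573·1681689)/144534456 = 7177381/8029692; q = (10739·1681689 − 91573·194037)/144534456 = 16172665/8029692.
Residuals: 149983/446094, -196225/223047, -95888/223047, 15523/49566; SSR = 521881/446094.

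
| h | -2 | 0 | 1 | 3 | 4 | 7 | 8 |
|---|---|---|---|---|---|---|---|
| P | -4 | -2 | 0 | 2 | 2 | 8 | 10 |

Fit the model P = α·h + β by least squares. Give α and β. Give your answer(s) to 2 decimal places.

Compute the Gram sums: Σh·h = 143, Σh = 21, Σ1 = 7.
For AᵀP: Σh·P = 158, ΣP = 16.
Eliminating β: 7·(row 1) − 21·(row 2) gives 560·α = 7·158 − 21·16 = 770, so α = 11/8.
Then β = (16 − 21·(11/8))/7 = -103/56.

α = 1.38, β = -1.84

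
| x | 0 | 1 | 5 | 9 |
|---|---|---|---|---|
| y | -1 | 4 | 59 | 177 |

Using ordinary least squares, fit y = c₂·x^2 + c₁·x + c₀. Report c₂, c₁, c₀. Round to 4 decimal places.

c₂ = 1.9411, c₁ = 2.2658, c₀ = -0.6704

From the data, Σx^2·x^2 = 7187, Σx^2·x = 855, Σx^2 = 107, Σx·x = 107, Σx = 15, Σ1 = 4.
And Σx^2·y = 15816, Σx·y = 1892, Σy = 239.
So MᵀM·[c₂, c₁, c₀]ᵀ = Mᵀy: [[7187, 855, 107]; [855, 107, 15]; [107, 15, 4]]·[c₂, c₁, c₀]ᵀ = [15816, 1892, 239]ᵀ.
Solving the 3×3 system (Gaussian elimination) gives c₂ = 26383/13592, c₁ = 30797/13592, c₀ = -1139/1699.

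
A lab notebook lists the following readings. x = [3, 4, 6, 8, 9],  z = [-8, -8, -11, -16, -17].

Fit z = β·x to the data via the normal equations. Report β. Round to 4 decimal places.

β = -1.9563

Compute the Gram sums: Σx·x = 206.
For Aᵀz: Σx·z = -403.
Hence β = -403 / 206 ≈ -1.95631.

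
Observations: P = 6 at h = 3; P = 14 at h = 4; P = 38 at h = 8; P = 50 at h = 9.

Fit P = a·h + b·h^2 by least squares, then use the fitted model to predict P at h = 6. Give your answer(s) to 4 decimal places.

Entries of MᵀM: Σh·h = 170, Σh·h^2 = 1332, Σh^2·h^2 = 10994.
For MᵀP: Σh·P = 828, Σh^2·P = 6760.
Normal equations: [[170, 1332]; [1332, 10994]]·[a, b]ᵀ = [828, 6760]ᵀ.
Eliminating b: 10994·(row 1) − 1332·(row 2) gives 94756·a = 10994·828 − 1332·6760 = 98712, so a = 24678/23689.
Then b = (6760 − 1332·(24678/23689))/10994 = 11576/23689.
At h = 6: P̂ = (24678/23689)·(6) + (11576/23689)·(36) = 564804/23689.

P̂ = 23.8425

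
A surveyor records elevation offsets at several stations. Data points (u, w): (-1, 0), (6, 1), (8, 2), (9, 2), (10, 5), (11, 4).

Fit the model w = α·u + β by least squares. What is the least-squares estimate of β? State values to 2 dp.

β = -0.21

The normal equations are: 403·α + 43·β = 134;  43·α + 6·β = 14.
(Σu·u = 403, Σu = 43, Σ1 = 6, Σu·w = 134, Σw = 14.)
Eliminating β: 6·(row 1) − 43·(row 2) gives 569·α = 6·134 − 43·14 = 202, so α = 202/569.
Then β = (14 − 43·(202/569))/6 = -120/569.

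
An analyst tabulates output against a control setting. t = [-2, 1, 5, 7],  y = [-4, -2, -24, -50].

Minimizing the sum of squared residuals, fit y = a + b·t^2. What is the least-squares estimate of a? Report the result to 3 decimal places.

a = -0.180

Compute the Gram sums: Σ1 = 4, Σt^2 = 79, Σt^2·t^2 = 3043.
Moment sums: Σy = -80, Σt^2·y = -3068.
Eliminating b: 3043·(row 1) − 79·(row 2) gives 5931·a = 3043·(-80) − 79·(-3068) = -1068, so a = -356/1977.
Then b = ((-3068) − 79·(-356/1977))/3043 = -1984/1977.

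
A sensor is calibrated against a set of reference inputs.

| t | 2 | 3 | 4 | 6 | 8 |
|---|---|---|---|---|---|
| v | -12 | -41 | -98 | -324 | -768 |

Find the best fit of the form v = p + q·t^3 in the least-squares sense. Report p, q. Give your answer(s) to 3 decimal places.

The normal equations are: 5·p + 827·q = -1243;  827·p + 313689·q = -470675.
det = 5·313689 − 827² = 884516.
p = ((-1243)·313689 − 827·(-470675))/884516 = -333601/442258; q = (5·(-470675) − 827·(-1243))/884516 = -662707/442258.

p = -0.754, q = -1.498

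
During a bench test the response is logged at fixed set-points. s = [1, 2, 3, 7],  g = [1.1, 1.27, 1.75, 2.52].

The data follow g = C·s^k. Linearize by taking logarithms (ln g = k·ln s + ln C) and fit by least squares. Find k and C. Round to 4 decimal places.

k = 0.4441, C = 1.0403

Linearized form: ln g = k·ln s + ln C. From the 4 transformed points,
XᵀX = [[5.4740, 3.7377]; [3.7377, 4]], rhs = [2.5790, 1.8182]ᵀ  (here Σln s = 3.7377, Σ(ln s)² = 5.4740, Σln g = 1.8182, Σln s·ln g = 2.5790).
Δ = 5.4740·4 − (3.7377)² = 7.9257; k = (2.5790·4 − 3.7377·1.8182)/7.9257 = 0.44415, ln C = (5.4740·1.8182 − 3.7377·2.5790)/7.9257 = 0.03953, so C = exp(0.03953) = 1.04033.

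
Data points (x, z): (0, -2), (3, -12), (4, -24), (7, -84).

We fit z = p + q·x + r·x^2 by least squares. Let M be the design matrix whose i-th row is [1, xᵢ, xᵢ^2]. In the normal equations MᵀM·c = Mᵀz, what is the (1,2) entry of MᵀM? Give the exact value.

14

Row 1 ↔ basis 1, column 2 ↔ basis x, so (MᵀM)_{1,2} = Σᵢ x = (1)·(0) + (1)·(3) + (1)·(4) + (1)·(7) = 14.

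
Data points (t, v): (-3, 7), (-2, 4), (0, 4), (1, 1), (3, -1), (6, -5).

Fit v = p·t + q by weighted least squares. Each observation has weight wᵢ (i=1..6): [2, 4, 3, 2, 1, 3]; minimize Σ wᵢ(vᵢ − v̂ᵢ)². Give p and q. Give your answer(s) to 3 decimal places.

p = -1.232, q = 2.606

The normal system MᵀWM·[p, q]ᵀ = MᵀWv is [[153, 9]; [9, 15]]·[p, q]ᵀ = [-165, 28]ᵀ.
det = 153·15 − 9² = 2214.
p = ((-165)·15 − 9·28)/2214 = -101/82; q = (153·28 − 9·(-165))/2214 = 641/246.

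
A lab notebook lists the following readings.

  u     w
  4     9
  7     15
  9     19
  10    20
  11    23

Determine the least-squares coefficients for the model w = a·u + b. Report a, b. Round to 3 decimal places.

Entries of AᵀA: Σu·u = 367, Σu = 41, Σ1 = 5.
And Σu·w = 765, Σw = 86.
So AᵀA·[a, b]ᵀ = Aᵀw: [[367, 41]; [41, 5]]·[a, b]ᵀ = [765, 86]ᵀ.
Eliminating b: 5·(row 1) − 41·(row 2) gives 154·a = 5·765 − 41·86 = 299, so a = 299/154.
Then b = (86 − 41·(299/154))/5 = 197/154.

a = 1.942, b = 1.279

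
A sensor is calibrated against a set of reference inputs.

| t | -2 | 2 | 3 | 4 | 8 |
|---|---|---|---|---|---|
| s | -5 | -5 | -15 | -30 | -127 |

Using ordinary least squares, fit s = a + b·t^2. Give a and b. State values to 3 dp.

The normal system XᵀX·[a, b]ᵀ = Xᵀs is [[5, 97]; [97, 4465]]·[a, b]ᵀ = [-182, -8783]ᵀ.
Eliminating b: 4465·(row 1) − 97·(row 2) gives 12916·a = 4465·(-182) − 97·(-8783) = 39321, so a = 39321/12916.
Then b = ((-8783) − 97·(39321/12916))/4465 = -26261/12916.

a = 3.044, b = -2.033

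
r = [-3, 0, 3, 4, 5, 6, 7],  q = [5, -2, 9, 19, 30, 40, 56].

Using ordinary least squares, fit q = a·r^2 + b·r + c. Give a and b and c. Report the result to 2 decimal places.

Entries of XᵀX: Σr^2·r^2 = 4740, Σr^2·r = 748, Σr^2 = 144, Σr·r = 144, Σr = 22, Σ1 = 7.
Right-hand side: Σr^2·q = 5364, Σr·q = 870, Σq = 157.
Normal equations: [[4740, 748, 144]; [748, 144, 22]; [144, 22, 7]]·[a, b, c]ᵀ = [5364, 870, 157]ᵀ.
Inverting the 3×3 Gram matrix, [a, b, c]ᵀ = [10613/10018, 8511/10018, -10192/5009]ᵀ.

a = 1.06, b = 0.85, c = -2.03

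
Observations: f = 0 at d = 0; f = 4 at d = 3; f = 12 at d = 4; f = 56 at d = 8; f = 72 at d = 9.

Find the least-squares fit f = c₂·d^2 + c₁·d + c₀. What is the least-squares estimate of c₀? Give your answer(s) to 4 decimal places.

Normal-equation sums: Σd^2·d^2 = 10994, Σd^2·d = 1332, Σd^2 = 170, Σd·d = 170, Σd = 24, Σ1 = 5.
And Σd^2·f = 9644, Σd·f = 1156, Σf = 144.
Solving the 3×3 system (Gaussian elimination) gives c₂ = 25442/24339, c₁ = -11042/8113, c₀ = -5060/24339.

c₀ = -0.2079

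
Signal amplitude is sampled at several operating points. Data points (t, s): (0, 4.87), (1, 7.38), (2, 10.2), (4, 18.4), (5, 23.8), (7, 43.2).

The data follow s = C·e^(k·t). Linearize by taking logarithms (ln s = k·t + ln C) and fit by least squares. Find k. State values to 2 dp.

Taking logs, ln s = k·t + ln C, so regress ln s on t.
Sums: Σt = 19.0000, Σ(t)² = 95.0000, Σln s = 15.7521, Σt·ln s = 60.5023.
Normal system: [[95.0000, 19.0000]; [19.0000, 6]]·[k, ln C]ᵀ = [60.5023, 15.7521]ᵀ.
Solving (det = 209.0000): k = 0.30490, ln C = 1.65985.

k = 0.30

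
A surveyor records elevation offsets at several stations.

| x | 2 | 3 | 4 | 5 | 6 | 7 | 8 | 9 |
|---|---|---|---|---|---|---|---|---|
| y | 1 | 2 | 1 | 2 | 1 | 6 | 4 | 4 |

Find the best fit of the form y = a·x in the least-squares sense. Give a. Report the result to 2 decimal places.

With design matrix M, MᵀM = [[284]] and Mᵀy = [138]ᵀ.
a = 138/284 = 0.485915.

a = 0.49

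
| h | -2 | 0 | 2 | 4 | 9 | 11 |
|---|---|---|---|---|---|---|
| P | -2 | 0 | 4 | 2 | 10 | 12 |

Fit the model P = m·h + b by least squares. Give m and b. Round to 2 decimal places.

m = 1.06, b = 0.09

Normal-equation sums: Σh·h = 226, Σh = 24, Σ1 = 6.
Moment sums: Σh·P = 242, ΣP = 26.
So AᵀA·[m, b]ᵀ = AᵀP: [[226, 24]; [24, 6]]·[m, b]ᵀ = [242, 26]ᵀ.
Δ = 226·6 − 24² = 780.
m = (242·6 − 24·26)/780 = 69/65; b = (226·26 − 24·242)/780 = 17/195.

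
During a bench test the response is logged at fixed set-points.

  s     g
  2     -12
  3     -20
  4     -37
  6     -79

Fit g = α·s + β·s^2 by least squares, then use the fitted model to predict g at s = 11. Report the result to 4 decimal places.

ĝ = -253.5859

Normal-equation sums: Σs·s = 65, Σs·s^2 = 315, Σs^2·s^2 = 1649.
Right-hand side: Σs·g = -706, Σs^2·g = -3664.
Normal equations: [[65, 315]; [315, 1649]]·[α, β]ᵀ = [-706, -3664]ᵀ.
det = 65·1649 − 315² = 7960.
α = ((-706)·1649 − 315·(-3664))/7960 = -5017/3980; β = (65·(-3664) − 315·(-706))/7960 = -1577/796.
At s = 11: ĝ = (-5017/3980)·(11) + (-1577/796)·(121) = -252318/995.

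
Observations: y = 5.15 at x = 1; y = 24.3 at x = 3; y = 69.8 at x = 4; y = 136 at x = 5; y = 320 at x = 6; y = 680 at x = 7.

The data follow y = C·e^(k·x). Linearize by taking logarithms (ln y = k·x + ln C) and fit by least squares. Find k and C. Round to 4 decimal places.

Linearized form: ln y = k·x + ln C. From the 6 transformed points,
AᵀA = [[136.0000, 26.0000]; [26.0000, 6]], rhs = [133.0208, 26.2782]ᵀ  (here Σx = 26.0000, Σ(x)² = 136.0000, Σln y = 26.2782, Σx·ln y = 133.0208).
Solving (det = 140.0000): k = 0.82066, ln C = 0.82351, so C = exp(0.82351) = 2.27847.

k = 0.8207, C = 2.2785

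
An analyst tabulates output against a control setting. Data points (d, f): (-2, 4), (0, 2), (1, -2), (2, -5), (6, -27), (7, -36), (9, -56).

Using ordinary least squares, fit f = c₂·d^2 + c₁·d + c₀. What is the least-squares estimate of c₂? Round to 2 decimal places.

The normal equations are: 10291·c₂ + 1289·c₁ + 175·c₀ = -7278;  1289·c₂ + 175·c₁ + 23·c₀ = -938;  175·c₂ + 23·c₁ + 7·c₀ = -120.
Row-reducing yields c₂ = -21667/45747, c₁ = -5563/2691, c₀ = 68174/45747.

c₂ = -0.47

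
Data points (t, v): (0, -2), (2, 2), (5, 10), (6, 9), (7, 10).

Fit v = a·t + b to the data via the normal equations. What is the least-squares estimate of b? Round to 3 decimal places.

Normal-equation sums: Σt·t = 114, Σt = 20, Σ1 = 5.
For Mᵀv: Σt·v = 178, Σv = 29.
So MᵀM·[a, b]ᵀ = Mᵀv: [[114, 20]; [20, 5]]·[a, b]ᵀ = [178, 29]ᵀ.
Eliminating b: 5·(row 1) − 20·(row 2) gives 170·a = 5·178 − 20·29 = 310, so a = 31/17.
Then b = (29 − 20·(31/17))/5 = -127/85.

b = -1.494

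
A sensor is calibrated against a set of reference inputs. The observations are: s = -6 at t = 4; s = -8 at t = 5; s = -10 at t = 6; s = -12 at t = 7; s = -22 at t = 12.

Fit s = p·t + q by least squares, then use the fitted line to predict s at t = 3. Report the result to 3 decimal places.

ŝ = -4.000

Compute the Gram sums: Σt·t = 270, Σt = 34, Σ1 = 5.
And Σt·s = -472, Σs = -58.
XᵀX·[p, q]ᵀ = Xᵀs becomes [[270, 34]; [34, 5]]·[p, q]ᵀ = [-472, -58]ᵀ.
Δ = 270·5 − 34² = 194.
p = ((-472)·5 − 34·(-58))/194 = -2; q = (270·(-58) − 34·(-472))/194 = 2.
At t = 3: ŝ = (-2)·(3) + (2)·(1) = -4.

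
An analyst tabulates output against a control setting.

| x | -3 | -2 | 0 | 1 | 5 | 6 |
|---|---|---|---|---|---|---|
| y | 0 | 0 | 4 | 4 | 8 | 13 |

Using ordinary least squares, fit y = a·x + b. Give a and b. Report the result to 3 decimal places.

Compute the Gram sums: Σx·x = 75, Σx = 7, Σ1 = 6.
Moment sums: Σx·y = 122, Σy = 29.
Eliminating b: 6·(row 1) − 7·(row 2) gives 401·a = 6·122 − 7·29 = 529, so a = 529/401.
Then b = (29 − 7·(529/401))/6 = 1321/401.

a = 1.319, b = 3.294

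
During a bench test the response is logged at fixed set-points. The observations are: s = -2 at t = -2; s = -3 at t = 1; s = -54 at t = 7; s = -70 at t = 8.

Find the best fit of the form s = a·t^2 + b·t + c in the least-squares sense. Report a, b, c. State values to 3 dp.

Forming XᵀX = [[6514, 848, 118]; [848, 118, 14]; [118, 14, 4]] and Xᵀs = [-7137, -937, -129]ᵀ gives XᵀX·[a, b, c]ᵀ = Xᵀs.
Row-reducing yields a = -6227/6684, b = -2591/2228, c = -4657/6684.

a = -0.932, b = -1.163, c = -0.697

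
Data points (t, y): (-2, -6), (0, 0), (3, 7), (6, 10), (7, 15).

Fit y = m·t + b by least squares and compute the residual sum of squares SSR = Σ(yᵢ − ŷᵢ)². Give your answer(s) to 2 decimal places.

Sums needed: Σt·t = 98, Σt = 14, Σ1 = 5.
And Σt·y = 198, Σy = 26.
Normal equations: [[98, 14]; [14, 5]]·[m, b]ᵀ = [198, 26]ᵀ.
Δ = 98·5 − 14² = 294.
m = (198·5 − 14·26)/294 = 313/147; b = (98·26 − 14·198)/294 = -16/21.
Residuals: -48/49, 16/21, 202/147, -296/147, 6/7; SSR = 1208/147.

SSR = 8.22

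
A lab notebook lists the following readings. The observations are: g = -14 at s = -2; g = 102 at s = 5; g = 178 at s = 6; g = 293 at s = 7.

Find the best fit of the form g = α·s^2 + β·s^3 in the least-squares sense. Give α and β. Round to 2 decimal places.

α = -1.01, β = 1.00

The normal equations are: 4338·α + 27676·β = 23259;  27676·α + 179994·β = 151809.
Eliminating β: 179994·(row 1) − 27676·(row 2) gives 14852996·α = 179994·23259 − 27676·151809 = -14985438, so α = -7492719/7426498.
Then β = (151809 − 27676·(-7492719/7426498))/179994 = 7415679/7426498.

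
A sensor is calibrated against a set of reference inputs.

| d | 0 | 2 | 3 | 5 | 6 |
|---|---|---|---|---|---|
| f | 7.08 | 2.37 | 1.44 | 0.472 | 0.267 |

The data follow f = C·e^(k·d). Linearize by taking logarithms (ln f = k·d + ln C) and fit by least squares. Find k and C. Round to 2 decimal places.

k = -0.54, C = 7.14

Let Y = ln f. Fitting Y = k·d + ln C by least squares:
XᵀX = [[74.0000, 16.0000]; [16.0000, 5]], rhs = [-8.8572, 1.1135]ᵀ  (here Σd = 16.0000, Σ(d)² = 74.0000, Σln f = 1.1135, Σd·ln f = -8.8572).
Δ = 74.0000·5 − (16.0000)² = 114.0000; k = (-8.8572·5 − 16.0000·1.1135)/114.0000 = -0.54476, ln C = (74.0000·1.1135 − 16.0000·-8.8572)/114.0000 = 1.96593, so C = exp(1.96593) = 7.14156.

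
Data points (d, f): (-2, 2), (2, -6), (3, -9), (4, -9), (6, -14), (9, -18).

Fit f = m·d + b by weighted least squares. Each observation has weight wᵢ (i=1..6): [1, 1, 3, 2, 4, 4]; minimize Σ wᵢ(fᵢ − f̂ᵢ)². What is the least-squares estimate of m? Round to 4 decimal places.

m = -1.7490

The normal system MᵀWM·[m, b]ᵀ = MᵀWf is [[535, 77]; [77, 15]]·[m, b]ᵀ = [-1153, -177]ᵀ.
det = 535·15 − 77² = 2096.
m = ((-1153)·15 − 77·(-177))/2096 = -1833/1048; b = (535·(-177) − 77·(-1153))/2096 = -2957/1048.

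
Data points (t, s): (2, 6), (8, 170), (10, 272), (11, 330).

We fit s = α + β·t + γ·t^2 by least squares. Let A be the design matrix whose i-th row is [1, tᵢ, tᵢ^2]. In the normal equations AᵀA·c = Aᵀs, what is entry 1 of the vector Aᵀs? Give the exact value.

778

Entry 1 ↔ basis 1, so (Aᵀs)_{1} = Σᵢ sᵢ = (1)·(6) + (1)·(170) + (1)·(272) + (1)·(330) = 778.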